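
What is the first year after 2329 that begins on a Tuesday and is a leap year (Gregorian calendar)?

2352

Jan 1 advances by 2 weekdays after a leap year and by 1 after a common year.
2329: Jan 1 is Tuesday.
2330: Wednesday
2331: Thursday
2332: Friday (leap)
2333: Sunday
2334: Monday
2335: Tuesday
2336: Wednesday (leap)
2337: Friday
2338: Saturday
2339: Sunday
2340: Monday (leap)
2341: Wednesday
2342: Thursday
2343: Friday
2344: Saturday (leap)
2345: Monday
2346: Tuesday
2347: Wednesday
2348: Thursday (leap)
2349: Saturday
2350: Sunday
2351: Monday
2352: Tuesday (leap)
2352 begins on a Tuesday and is a leap year.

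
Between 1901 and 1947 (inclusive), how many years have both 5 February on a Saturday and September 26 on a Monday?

Check each year's weekday for 5 February and September 26:
  1901: Tue/Thu  1902: Wed/Fri  1903: Thu/Sat  1904: Fri/Mon  1905: Sun/Tue  1906: Mon/Wed  1907: Tue/Thu  1908: Wed/Sat  1909: Fri/Sun  1910: Sat/Mon ✓  1911: Sun/Tue  1912: Mon/Thu  1913: Wed/Fri  1914: Thu/Sat  …(19 more)…  1934: Mon/Wed  1935: Tue/Thu  1936: Wed/Sat  1937: Fri/Sun  1938: Sat/Mon ✓  1939: Sun/Tue  1940: Mon/Thu  1941: Wed/Fri  1942: Thu/Sat  1943: Fri/Sun  1944: Sat/Tue  1945: Mon/Wed  1946: Tue/Thu  1947: Wed/Fri
Both conditions hold in: 1910, 1921, 1927, 1938 — 4.

4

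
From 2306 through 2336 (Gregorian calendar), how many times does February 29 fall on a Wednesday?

1

Leap years in 2306–2336: 8 of them.
Feb 29 weekday advances by 5 (mod 7) from one leap year to the next four years later (or differs when a century non-leap intervenes).
Leap-day weekdays: 2308:Sat 2312:Thu 2316:Tue 2320:Sun 2324:Fri 2328:Wed✓ 2332:Mon 2336:Sat
Wednesday: 2328 → 1.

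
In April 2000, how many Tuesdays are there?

4

April 2000 has 30 days and begins on Saturday.
The first Tuesday is April 4.
Tuesdays fall on 4, 11, 18, 25 — that's 4.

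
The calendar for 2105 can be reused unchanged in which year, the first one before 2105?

Two years share a calendar iff Jan 1 falls on the same weekday and both are leap or both are common. 2105: Jan 1 is Thursday, common year.
2104: Jan 1 Tuesday, leap
2103: Jan 1 Monday, common
2102: Jan 1 Sunday, common
2101: Jan 1 Saturday, common
2100: Jan 1 Friday, common
2099: Jan 1 Thursday, common
2099 matches on both conditions.

2099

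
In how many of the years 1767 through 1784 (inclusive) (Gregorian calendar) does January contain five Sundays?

7

January has 31 days; it has five Sundays when Sunday falls among the first (month-length − 28) days — i.e. when January 1 is one of Sunday/Saturday/Friday.
January 1 by year: 1767:Thu 1768:Fri✓ 1769:Sun✓ 1770:Mon 1771:Tue 1772:Wed 1773:Fri✓ 1774:Sat✓ 1775:Sun✓ 1776:Mon 1777:Wed 1778:Thu 1779:Fri✓ 1780:Sat✓ 1781:Mon 1782:Tue 1783:Wed 1784:Thu
Years with five Sundays: 1768, 1769, 1773, 1774, 1775, 1779, 1780 → 7.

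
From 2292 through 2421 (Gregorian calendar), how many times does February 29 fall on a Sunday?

4

Leap years in 2292–2421: 32 of them.
Feb 29 weekday advances by 5 (mod 7) from one leap year to the next four years later (or differs when a century non-leap intervenes).
Leap-day weekdays: 2292:Mon 2296:Sat 2304:Mon 2308:Sat 2312:Thu 2316:Tue 2320:Sun✓ 2324:Fri 2328:Wed 2332:Mon 2336:Sat 2340:Thu 2344:Tue …(6 more)… 2372:Tue 2376:Sun✓ 2380:Fri 2384:Wed 2388:Mon 2392:Sat 2396:Thu 2400:Tue 2404:Sun✓ 2408:Fri 2412:Wed 2416:Mon 2420:Sat
Sunday: 2320, 2348, 2376, 2404 → 4.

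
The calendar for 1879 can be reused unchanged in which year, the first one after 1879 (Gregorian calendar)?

1890

Two years share a calendar iff Jan 1 falls on the same weekday and both are leap or both are common. 1879: Jan 1 is Wednesday, common year.
1880: Jan 1 Thursday, leap
1881: Jan 1 Saturday, common
1882: Jan 1 Sunday, common
1883: Jan 1 Monday, common
1884: Jan 1 Tuesday, leap
1885: Jan 1 Thursday, common
1886: Jan 1 Friday, common
1887: Jan 1 Saturday, common
1888: Jan 1 Sunday, leap
1889: Jan 1 Tuesday, common
1890: Jan 1 Wednesday, common
1890 matches on both conditions.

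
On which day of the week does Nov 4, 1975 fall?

Tuesday

January 1, 1975 is a Wednesday.
November 4 is day 308 of the year, i.e. 307 days after Jan 1.
307 mod 7 = 6, so advance 6 weekdays from Wednesday: Tuesday.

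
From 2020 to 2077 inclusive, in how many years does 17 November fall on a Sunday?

Track 17 November's weekday year by year (advancing +1, or +2 across a Feb 29):
  2020: Tue  2021: Wed (+1)  2022: Thu (+1)  2023: Fri (+1)  2024: Sun (+2) ✓
  2025: Mon (+1)  2026: Tue (+1)  2027: Wed (+1)  2028: Fri (+2)  2029: Sat (+1)
  2030: Sun (+1) ✓  2031: Mon (+1)  2032: Wed (+2)  2033: Thu (+1)  … (30 more years) …
  2064: Mon (+2)  2065: Tue (+1)  2066: Wed (+1)  2067: Thu (+1)  2068: Sat (+2)
  2069: Sun (+1) ✓  2070: Mon (+1)  2071: Tue (+1)  2072: Thu (+2)  2073: Fri (+1)
  2074: Sat (+1)  2075: Sun (+1) ✓  2076: Tue (+2)  2077: Wed (+1)
Sunday years: 2024, 2030, 2041, 2047, 2052, 2058, 2069, 2075 — 8 in total.

8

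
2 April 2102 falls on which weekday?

January 1, 2102 is a Sunday.
April 2 is day 92 of the year, i.e. 91 days after Jan 1.
91 mod 7 = 0, so advance 0 weekdays from Sunday: Sunday.

Sunday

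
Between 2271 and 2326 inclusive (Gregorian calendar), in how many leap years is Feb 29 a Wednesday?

1

Leap years in 2271–2326: 13 of them.
Feb 29 weekday advances by 5 (mod 7) from one leap year to the next four years later (or differs when a century non-leap intervenes).
Leap-day weekdays: 2272:Thu 2276:Tue 2280:Sun 2284:Fri 2288:Wed✓ 2292:Mon 2296:Sat 2304:Mon 2308:Sat 2312:Thu 2316:Tue 2320:Sun 2324:Fri
Wednesday: 2288 → 1.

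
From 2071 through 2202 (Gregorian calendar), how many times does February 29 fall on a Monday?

Leap years in 2071–2202: 31 of them.
Feb 29 weekday advances by 5 (mod 7) from one leap year to the next four years later (or differs when a century non-leap intervenes).
Leap-day weekdays: 2072:Mon✓ 2076:Sat 2080:Thu 2084:Tue 2088:Sun 2092:Fri 2096:Wed 2104:Fri 2108:Wed 2112:Mon✓ 2116:Sat 2120:Thu 2124:Tue …(5 more)… 2148:Thu 2152:Tue 2156:Sun 2160:Fri 2164:Wed 2168:Mon✓ 2172:Sat 2176:Thu 2180:Tue 2184:Sun 2188:Fri 2192:Wed 2196:Mon✓
Monday: 2072, 2112, 2140, 2168, 2196 → 5.

5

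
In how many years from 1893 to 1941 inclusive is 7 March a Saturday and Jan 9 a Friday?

Check each year's weekday for 7 March and Jan 9:
  1893: Tue/Mon  1894: Wed/Tue  1895: Thu/Wed  1896: Sat/Thu  1897: Sun/Sat  1898: Mon/Sun  1899: Tue/Mon  1900: Wed/Tue  1901: Thu/Wed  1902: Fri/Thu  1903: Sat/Fri ✓  1904: Mon/Sat  1905: Tue/Mon  1906: Wed/Tue  …(21 more)…  1928: Wed/Mon  1929: Thu/Wed  1930: Fri/Thu  1931: Sat/Fri ✓  1932: Mon/Sat  1933: Tue/Mon  1934: Wed/Tue  1935: Thu/Wed  1936: Sat/Thu  1937: Sun/Sat  1938: Mon/Sun  1939: Tue/Mon  1940: Thu/Tue  1941: Fri/Thu
Both conditions hold in: 1903, 1914, 1925, 1931 — 4.

4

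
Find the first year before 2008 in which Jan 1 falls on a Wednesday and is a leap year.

Jan 1 advances by 2 weekdays after a leap year and by 1 after a common year.
2008: Jan 1 is Tuesday (leap).
2007: Monday
2006: Sunday
2005: Saturday
2004: Thursday (leap)
2003: Wednesday
2002: Tuesday
2001: Monday
2000: Saturday (leap)
1999: Friday
1998: Thursday
1997: Wednesday
1996: Monday (leap)
1995: Sunday
1994: Saturday
1993: Friday
1992: Wednesday (leap)
1992 begins on a Wednesday and is a leap year.

1992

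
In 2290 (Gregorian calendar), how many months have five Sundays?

A month of length L has five Sundays iff its first Sunday is on day ≤ L−28 (so day 1–3 in a 31-day month, 1–2 in a 30-day month, day 1 in a leap February).
Checking each month of 2290: Jan starts Wed (31d); Feb starts Sat (28d); Mar starts Sat (31d) ✓; Apr starts Tue (30d); May starts Thu (31d); Jun starts Sun (30d) ✓; Jul starts Tue (31d); Aug starts Fri (31d) ✓; Sep starts Mon (30d); Oct starts Wed (31d); Nov starts Sat (30d) ✓; Dec starts Mon (31d).
Five-Sunday months: March, June, August, November → 4.

4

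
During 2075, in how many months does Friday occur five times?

A month of length L has five Fridays iff its first Friday is on day ≤ L−28 (so day 1–3 in a 31-day month, 1–2 in a 30-day month, day 1 in a leap February).
Checking each month of 2075: Jan starts Tue (31d); Feb starts Fri (28d); Mar starts Fri (31d) ✓; Apr starts Mon (30d); May starts Wed (31d) ✓; Jun starts Sat (30d); Jul starts Mon (31d); Aug starts Thu (31d) ✓; Sep starts Sun (30d); Oct starts Tue (31d); Nov starts Fri (30d) ✓; Dec starts Sun (31d).
Five-Friday months: March, May, August, November → 4.

4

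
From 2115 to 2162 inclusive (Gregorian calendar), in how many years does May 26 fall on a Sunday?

7

Track May 26's weekday year by year (advancing +1, or +2 across a Feb 29):
  2115: Sun ✓  2116: Tue (+2)  2117: Wed (+1)  2118: Thu (+1)  2119: Fri (+1)
  2120: Sun (+2) ✓  2121: Mon (+1)  2122: Tue (+1)  2123: Wed (+1)  2124: Fri (+2)
  2125: Sat (+1)  2126: Sun (+1) ✓  2127: Mon (+1)  2128: Wed (+2)  … (20 more years) …
  2149: Mon (+1)  2150: Tue (+1)  2151: Wed (+1)  2152: Fri (+2)  2153: Sat (+1)
  2154: Sun (+1) ✓  2155: Mon (+1)  2156: Wed (+2)  2157: Thu (+1)  2158: Fri (+1)
  2159: Sat (+1)  2160: Mon (+2)  2161: Tue (+1)  2162: Wed (+1)
Sunday years: 2115, 2120, 2126, 2137, 2143, 2148, 2154 — 7 in total.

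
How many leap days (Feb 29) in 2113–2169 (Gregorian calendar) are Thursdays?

2

Leap years in 2113–2169: 14 of them.
Feb 29 weekday advances by 5 (mod 7) from one leap year to the next four years later (or differs when a century non-leap intervenes).
Leap-day weekdays: 2116:Sat 2120:Thu✓ 2124:Tue 2128:Sun 2132:Fri 2136:Wed 2140:Mon 2144:Sat 2148:Thu✓ 2152:Tue 2156:Sun 2160:Fri 2164:Wed 2168:Mon
Thursday: 2120, 2148 → 2.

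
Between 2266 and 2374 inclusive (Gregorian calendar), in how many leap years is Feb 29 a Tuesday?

Leap years in 2266–2374: 26 of them.
Feb 29 weekday advances by 5 (mod 7) from one leap year to the next four years later (or differs when a century non-leap intervenes).
Leap-day weekdays: 2268:Sat 2272:Thu 2276:Tue✓ 2280:Sun 2284:Fri 2288:Wed 2292:Mon 2296:Sat 2304:Mon 2308:Sat 2312:Thu 2316:Tue✓ 2320:Sun 2324:Fri 2328:Wed 2332:Mon 2336:Sat 2340:Thu 2344:Tue✓ 2348:Sun 2352:Fri 2356:Wed 2360:Mon 2364:Sat 2368:Thu 2372:Tue✓
Tuesday: 2276, 2316, 2344, 2372 → 4.

4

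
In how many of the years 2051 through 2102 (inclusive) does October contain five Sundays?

October has 31 days; it has five Sundays when Sunday falls among the first (month-length − 28) days — i.e. when October 1 is one of Sunday/Saturday/Friday.
October 1 by year: 2051:Sun✓ 2052:Tue 2053:Wed 2054:Thu 2055:Fri✓ 2056:Sun✓ 2057:Mon 2058:Tue 2059:Wed 2060:Fri✓ 2061:Sat✓ 2062:Sun✓ 2063:Mon 2064:Wed 2065:Thu …(22 more)… 2088:Fri✓ 2089:Sat✓ 2090:Sun✓ 2091:Mon 2092:Wed 2093:Thu 2094:Fri✓ 2095:Sat✓ 2096:Mon 2097:Tue 2098:Wed 2099:Thu 2100:Fri✓ 2101:Sat✓ 2102:Sun✓
Years with five Sundays: 2051, 2055, 2056, 2060, 2061, 2062, 2066, 2067, 2072, 2073, 2077, 2078, 2079, 2083, 2084, 2088, 2089, 2090, 2094, 2095, 2100, 2101, 2102 → 23.

23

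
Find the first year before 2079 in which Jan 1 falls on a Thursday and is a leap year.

2060

Jan 1 advances by 2 weekdays after a leap year and by 1 after a common year.
2079: Jan 1 is Sunday.
2078: Saturday
2077: Friday
2076: Wednesday (leap)
2075: Tuesday
2074: Monday
2073: Sunday
2072: Friday (leap)
2071: Thursday
2070: Wednesday
2069: Tuesday
2068: Sunday (leap)
2067: Saturday
2066: Friday
2065: Thursday
2064: Tuesday (leap)
2063: Monday
2062: Sunday
2061: Saturday
2060: Thursday (leap)
2060 begins on a Thursday and is a leap year.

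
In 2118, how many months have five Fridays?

4

A month of length L has five Fridays iff its first Friday is on day ≤ L−28 (so day 1–3 in a 31-day month, 1–2 in a 30-day month, day 1 in a leap February).
Checking each month of 2118: Jan starts Sat (31d); Feb starts Tue (28d); Mar starts Tue (31d); Apr starts Fri (30d) ✓; May starts Sun (31d); Jun starts Wed (30d); Jul starts Fri (31d) ✓; Aug starts Mon (31d); Sep starts Thu (30d) ✓; Oct starts Sat (31d); Nov starts Tue (30d); Dec starts Thu (31d) ✓.
Five-Friday months: April, July, September, December → 4.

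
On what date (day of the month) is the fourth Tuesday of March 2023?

March 1, 2023 is a Wednesday, so the first Tuesday is the 7th.
The fourth Tuesday is 7 + 21 = 28.

28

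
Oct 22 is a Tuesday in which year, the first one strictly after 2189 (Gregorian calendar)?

From one year to the next, a fixed date's weekday advances by 1, or by 2 when a Feb 29 lies between the two dates.
2189: October 22 is Thursday.
2190: Friday (+1)
2191: Saturday (+1)
2192: Monday (+2)
2193: Tuesday (+1)
Oct 22 falls on a Tuesday in 2193.

2193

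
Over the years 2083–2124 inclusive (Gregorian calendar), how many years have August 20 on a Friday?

Track August 20's weekday year by year (advancing +1, or +2 across a Feb 29):
  2083: Fri ✓  2084: Sun (+2)  2085: Mon (+1)  2086: Tue (+1)  2087: Wed (+1)
  2088: Fri (+2) ✓  2089: Sat (+1)  2090: Sun (+1)  2091: Mon (+1)  2092: Wed (+2)
  2093: Thu (+1)  2094: Fri (+1) ✓  2095: Sat (+1)  2096: Mon (+2)  … (14 more years) …
  2111: Thu (+1)  2112: Sat (+2)  2113: Sun (+1)  2114: Mon (+1)  2115: Tue (+1)
  2116: Thu (+2)  2117: Fri (+1) ✓  2118: Sat (+1)  2119: Sun (+1)  2120: Tue (+2)
  2121: Wed (+1)  2122: Thu (+1)  2123: Fri (+1) ✓  2124: Sun (+2)
Friday years: 2083, 2088, 2094, 2100, 2106, 2117, 2123 — 7 in total.

7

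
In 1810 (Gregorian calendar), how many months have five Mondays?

A month of length L has five Mondays iff its first Monday is on day ≤ L−28 (so day 1–3 in a 31-day month, 1–2 in a 30-day month, day 1 in a leap February).
Checking each month of 1810: Jan starts Mon (31d) ✓; Feb starts Thu (28d); Mar starts Thu (31d); Apr starts Sun (30d) ✓; May starts Tue (31d); Jun starts Fri (30d); Jul starts Sun (31d) ✓; Aug starts Wed (31d); Sep starts Sat (30d); Oct starts Mon (31d) ✓; Nov starts Thu (30d); Dec starts Sat (31d) ✓.
Five-Monday months: January, April, July, October, December → 5.

5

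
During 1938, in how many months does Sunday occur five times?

A month of length L has five Sundays iff its first Sunday is on day ≤ L−28 (so day 1–3 in a 31-day month, 1–2 in a 30-day month, day 1 in a leap February).
Checking each month of 1938: Jan starts Sat (31d) ✓; Feb starts Tue (28d); Mar starts Tue (31d); Apr starts Fri (30d); May starts Sun (31d) ✓; Jun starts Wed (30d); Jul starts Fri (31d) ✓; Aug starts Mon (31d); Sep starts Thu (30d); Oct starts Sat (31d) ✓; Nov starts Tue (30d); Dec starts Thu (31d).
Five-Sunday months: January, May, July, October → 4.

4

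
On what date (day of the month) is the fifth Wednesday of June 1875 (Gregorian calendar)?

June 1, 1875 is a Tuesday, so the first Wednesday is the 2nd.
The fifth Wednesday is 2 + 28 = 30.

30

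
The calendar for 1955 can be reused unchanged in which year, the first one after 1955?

1966

Two years share a calendar iff Jan 1 falls on the same weekday and both are leap or both are common. 1955: Jan 1 is Saturday, common year.
1956: Jan 1 Sunday, leap
1957: Jan 1 Tuesday, common
1958: Jan 1 Wednesday, common
1959: Jan 1 Thursday, common
1960: Jan 1 Friday, leap
1961: Jan 1 Sunday, common
1962: Jan 1 Monday, common
1963: Jan 1 Tuesday, common
1964: Jan 1 Wednesday, leap
1965: Jan 1 Friday, common
1966: Jan 1 Saturday, common
1966 matches on both conditions.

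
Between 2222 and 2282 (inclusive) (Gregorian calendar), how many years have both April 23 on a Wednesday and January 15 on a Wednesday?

7

Check each year's weekday for April 23 and January 15:
  2222: Tue/Tue  2223: Wed/Wed ✓  2224: Fri/Thu  2225: Sat/Sat  2226: Sun/Sun  2227: Mon/Mon  2228: Wed/Tue  2229: Thu/Thu  2230: Fri/Fri  2231: Sat/Sat  2232: Mon/Sun  2233: Tue/Tue  2234: Wed/Wed ✓  2235: Thu/Thu  …(33 more)…  2269: Fri/Fri  2270: Sat/Sat  2271: Sun/Sun  2272: Tue/Mon  2273: Wed/Wed ✓  2274: Thu/Thu  2275: Fri/Fri  2276: Sun/Sat  2277: Mon/Mon  2278: Tue/Tue  2279: Wed/Wed ✓  2280: Fri/Thu  2281: Sat/Sat  2282: Sun/Sun
Both conditions hold in: 2223, 2234, 2245, 2251, 2262, 2273, 2279 — 7.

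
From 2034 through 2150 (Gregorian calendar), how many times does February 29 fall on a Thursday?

4

Leap years in 2034–2150: 28 of them.
Feb 29 weekday advances by 5 (mod 7) from one leap year to the next four years later (or differs when a century non-leap intervenes).
Leap-day weekdays: 2036:Fri 2040:Wed 2044:Mon 2048:Sat 2052:Thu✓ 2056:Tue 2060:Sun 2064:Fri 2068:Wed 2072:Mon 2076:Sat 2080:Thu✓ 2084:Tue 2088:Sun 2092:Fri 2096:Wed 2104:Fri 2108:Wed 2112:Mon 2116:Sat 2120:Thu✓ 2124:Tue 2128:Sun 2132:Fri 2136:Wed 2140:Mon 2144:Sat 2148:Thu✓
Thursday: 2052, 2080, 2120, 2148 → 4.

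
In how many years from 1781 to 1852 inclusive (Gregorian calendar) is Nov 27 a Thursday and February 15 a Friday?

Check each year's weekday for Nov 27 and February 15:
  1781: Tue/Thu  1782: Wed/Fri  1783: Thu/Sat  1784: Sat/Sun  1785: Sun/Tue  1786: Mon/Wed  1787: Tue/Thu  1788: Thu/Fri ✓  1789: Fri/Sun  1790: Sat/Mon  1791: Sun/Tue  1792: Tue/Wed  1793: Wed/Fri  1794: Thu/Sat  …(44 more)…  1839: Wed/Fri  1840: Fri/Sat  1841: Sat/Mon  1842: Sun/Tue  1843: Mon/Wed  1844: Wed/Thu  1845: Thu/Sat  1846: Fri/Sun  1847: Sat/Mon  1848: Mon/Tue  1849: Tue/Thu  1850: Wed/Fri  1851: Thu/Sat  1852: Sat/Sun
Both conditions hold in: 1788, 1828 — 2.

2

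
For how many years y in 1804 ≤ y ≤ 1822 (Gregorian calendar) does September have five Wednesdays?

September has 30 days; it has five Wednesdays when Wednesday falls among the first (month-length − 28) days — i.e. when September 1 is one of Wednesday/Tuesday.
September 1 by year: 1804:Sat 1805:Sun 1806:Mon 1807:Tue✓ 1808:Thu 1809:Fri 1810:Sat 1811:Sun 1812:Tue✓ 1813:Wed✓ 1814:Thu 1815:Fri 1816:Sun 1817:Mon 1818:Tue✓ 1819:Wed✓ 1820:Fri 1821:Sat 1822:Sun
Years with five Wednesdays: 1807, 1812, 1813, 1818, 1819 → 5.

5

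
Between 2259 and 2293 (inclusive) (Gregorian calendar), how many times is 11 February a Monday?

5

Track 11 February's weekday year by year (advancing +1, or +2 across a Feb 29):
  2259: Fri  2260: Sat (+1)  2261: Mon (+2) ✓  2262: Tue (+1)  2263: Wed (+1)
  2264: Thu (+1)  2265: Sat (+2)  2266: Sun (+1)  2267: Mon (+1) ✓  2268: Tue (+1)
  2269: Thu (+2)  2270: Fri (+1)  2271: Sat (+1)  2272: Sun (+1)  … (7 more years) …
  2280: Wed (+1)  2281: Fri (+2)  2282: Sat (+1)  2283: Sun (+1)  2284: Mon (+1) ✓
  2285: Wed (+2)  2286: Thu (+1)  2287: Fri (+1)  2288: Sat (+1)  2289: Mon (+2) ✓
  2290: Tue (+1)  2291: Wed (+1)  2292: Thu (+1)  2293: Sat (+2)
Monday years: 2261, 2267, 2278, 2284, 2289 — 5 in total.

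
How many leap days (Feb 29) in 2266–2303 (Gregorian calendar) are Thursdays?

1

Leap years in 2266–2303: 8 of them.
Feb 29 weekday advances by 5 (mod 7) from one leap year to the next four years later (or differs when a century non-leap intervenes).
Leap-day weekdays: 2268:Sat 2272:Thu✓ 2276:Tue 2280:Sun 2284:Fri 2288:Wed 2292:Mon 2296:Sat
Thursday: 2272 → 1.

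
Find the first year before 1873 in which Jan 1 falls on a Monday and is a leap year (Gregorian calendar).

Jan 1 advances by 2 weekdays after a leap year and by 1 after a common year.
1873: Jan 1 is Wednesday.
1872: Monday (leap)
1872 begins on a Monday and is a leap year.

1872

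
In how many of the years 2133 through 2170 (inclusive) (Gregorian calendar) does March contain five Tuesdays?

March has 31 days; it has five Tuesdays when Tuesday falls among the first (month-length − 28) days — i.e. when March 1 is one of Tuesday/Monday/Sunday.
March 1 by year: 2133:Sun✓ 2134:Mon✓ 2135:Tue✓ 2136:Thu 2137:Fri 2138:Sat 2139:Sun✓ 2140:Tue✓ 2141:Wed 2142:Thu 2143:Fri 2144:Sun✓ 2145:Mon✓ 2146:Tue✓ 2147:Wed …(8 more)… 2156:Mon✓ 2157:Tue✓ 2158:Wed 2159:Thu 2160:Sat 2161:Sun✓ 2162:Mon✓ 2163:Tue✓ 2164:Thu 2165:Fri 2166:Sat 2167:Sun✓ 2168:Tue✓ 2169:Wed 2170:Thu
Years with five Tuesdays: 2133, 2134, 2135, 2139, 2140, 2144, 2145, 2146, 2150, 2151, 2156, 2157, 2161, 2162, 2163, 2167, 2168 → 17.

17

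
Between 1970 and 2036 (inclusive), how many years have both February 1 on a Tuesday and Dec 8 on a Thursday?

7

Check each year's weekday for February 1 and Dec 8:
  1970: Sun/Tue  1971: Mon/Wed  1972: Tue/Fri  1973: Thu/Sat  1974: Fri/Sun  1975: Sat/Mon  1976: Sun/Wed  1977: Tue/Thu ✓  1978: Wed/Fri  1979: Thu/Sat  1980: Fri/Mon  1981: Sun/Tue  1982: Mon/Wed  1983: Tue/Thu ✓  …(39 more)…  2023: Wed/Fri  2024: Thu/Sun  2025: Sat/Mon  2026: Sun/Tue  2027: Mon/Wed  2028: Tue/Fri  2029: Thu/Sat  2030: Fri/Sun  2031: Sat/Mon  2032: Sun/Wed  2033: Tue/Thu ✓  2034: Wed/Fri  2035: Thu/Sat  2036: Fri/Mon
Both conditions hold in: 1977, 1983, 1994, 2005, 2011, 2022, 2033 — 7.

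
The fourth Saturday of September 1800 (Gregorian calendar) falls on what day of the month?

September 1, 1800 is a Monday, so the first Saturday is the 6th.
The fourth Saturday is 6 + 21 = 27.

27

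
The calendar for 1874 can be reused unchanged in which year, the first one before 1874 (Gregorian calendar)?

1863

Two years share a calendar iff Jan 1 falls on the same weekday and both are leap or both are common. 1874: Jan 1 is Thursday, common year.
1873: Jan 1 Wednesday, common
1872: Jan 1 Monday, leap
1871: Jan 1 Sunday, common
1870: Jan 1 Saturday, common
1869: Jan 1 Friday, common
1868: Jan 1 Wednesday, leap
1867: Jan 1 Tuesday, common
1866: Jan 1 Monday, common
1865: Jan 1 Sunday, common
1864: Jan 1 Friday, leap
1863: Jan 1 Thursday, common
1863 matches on both conditions.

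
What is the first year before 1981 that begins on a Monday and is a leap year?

Jan 1 advances by 2 weekdays after a leap year and by 1 after a common year.
1981: Jan 1 is Thursday.
1980: Tuesday (leap)
1979: Monday
1978: Sunday
1977: Saturday
1976: Thursday (leap)
1975: Wednesday
1974: Tuesday
1973: Monday
1972: Saturday (leap)
1971: Friday
1970: Thursday
1969: Wednesday
1968: Monday (leap)
1968 begins on a Monday and is a leap year.

1968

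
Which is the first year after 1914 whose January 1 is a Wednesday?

Jan 1 advances by 2 weekdays after a leap year and by 1 after a common year.
1914: Jan 1 is Thursday.
1915: Friday
1916: Saturday (leap)
1917: Monday
1918: Tuesday
1919: Wednesday
1919 begins on a Wednesday

1919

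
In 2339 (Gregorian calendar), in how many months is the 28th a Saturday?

2

Check the 28th of each month of 2339: Jan 28: Sat, Feb 28: Tue, Mar 28: Tue, Apr 28: Fri, May 28: Sun, Jun 28: Wed, Jul 28: Fri, Aug 28: Mon, Sep 28: Thu, Oct 28: Sat, Nov 28: Tue, Dec 28: Thu.
Saturday occurs in January, October — 2 months.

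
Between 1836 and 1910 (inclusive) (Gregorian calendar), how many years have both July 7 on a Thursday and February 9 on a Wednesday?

8

Check each year's weekday for July 7 and February 9:
  1836: Thu/Tue  1837: Fri/Thu  1838: Sat/Fri  1839: Sun/Sat  1840: Tue/Sun  1841: Wed/Tue  1842: Thu/Wed ✓  1843: Fri/Thu  1844: Sun/Fri  1845: Mon/Sun  1846: Tue/Mon  1847: Wed/Tue  1848: Fri/Wed  1849: Sat/Fri  …(47 more)…  1897: Wed/Tue  1898: Thu/Wed ✓  1899: Fri/Thu  1900: Sat/Fri  1901: Sun/Sat  1902: Mon/Sun  1903: Tue/Mon  1904: Thu/Tue  1905: Fri/Thu  1906: Sat/Fri  1907: Sun/Sat  1908: Tue/Sun  1909: Wed/Tue  1910: Thu/Wed ✓
Both conditions hold in: 1842, 1853, 1859, 1870, 1881, 1887, 1898, 1910 — 8.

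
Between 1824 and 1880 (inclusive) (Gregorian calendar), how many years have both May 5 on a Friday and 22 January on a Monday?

0

Check each year's weekday for May 5 and 22 January:
  1824: Wed/Thu  1825: Thu/Sat  1826: Fri/Sun  1827: Sat/Mon  1828: Mon/Tue  1829: Tue/Thu  1830: Wed/Fri  1831: Thu/Sat  1832: Sat/Sun  1833: Sun/Tue  1834: Mon/Wed  1835: Tue/Thu  1836: Thu/Fri  1837: Fri/Sun  …(29 more)…  1867: Sun/Tue  1868: Tue/Wed  1869: Wed/Fri  1870: Thu/Sat  1871: Fri/Sun  1872: Sun/Mon  1873: Mon/Wed  1874: Tue/Thu  1875: Wed/Fri  1876: Fri/Sat  1877: Sat/Mon  1878: Sun/Tue  1879: Mon/Wed  1880: Wed/Thu
Both conditions hold in: no year — 0.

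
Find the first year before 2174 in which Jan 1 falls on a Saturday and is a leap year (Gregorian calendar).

Jan 1 advances by 2 weekdays after a leap year and by 1 after a common year.
2174: Jan 1 is Saturday.
2173: Friday
2172: Wednesday (leap)
2171: Tuesday
2170: Monday
2169: Sunday
2168: Friday (leap)
2167: Thursday
2166: Wednesday
2165: Tuesday
2164: Sunday (leap)
2163: Saturday
2162: Friday
2161: Thursday
2160: Tuesday (leap)
2159: Monday
2158: Sunday
2157: Saturday
2156: Thursday (leap)
2155: Wednesday
2154: Tuesday
2153: Monday
2152: Saturday (leap)
2152 begins on a Saturday and is a leap year.

2152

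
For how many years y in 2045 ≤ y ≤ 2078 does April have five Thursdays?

April has 30 days; it has five Thursdays when Thursday falls among the first (month-length − 28) days — i.e. when April 1 is one of Thursday/Wednesday.
April 1 by year: 2045:Sat 2046:Sun 2047:Mon 2048:Wed✓ 2049:Thu✓ 2050:Fri 2051:Sat 2052:Mon 2053:Tue 2054:Wed✓ 2055:Thu✓ 2056:Sat 2057:Sun 2058:Mon 2059:Tue …(4 more)… 2064:Tue 2065:Wed✓ 2066:Thu✓ 2067:Fri 2068:Sun 2069:Mon 2070:Tue 2071:Wed✓ 2072:Fri 2073:Sat 2074:Sun 2075:Mon 2076:Wed✓ 2077:Thu✓ 2078:Fri
Years with five Thursdays: 2048, 2049, 2054, 2055, 2060, 2065, 2066, 2071, 2076, 2077 → 10.

10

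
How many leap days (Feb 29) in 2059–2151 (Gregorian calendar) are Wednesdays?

4

Leap years in 2059–2151: 22 of them.
Feb 29 weekday advances by 5 (mod 7) from one leap year to the next four years later (or differs when a century non-leap intervenes).
Leap-day weekdays: 2060:Sun 2064:Fri 2068:Wed✓ 2072:Mon 2076:Sat 2080:Thu 2084:Tue 2088:Sun 2092:Fri 2096:Wed✓ 2104:Fri 2108:Wed✓ 2112:Mon 2116:Sat 2120:Thu 2124:Tue 2128:Sun 2132:Fri 2136:Wed✓ 2140:Mon 2144:Sat 2148:Thu
Wednesday: 2068, 2096, 2108, 2136 → 4.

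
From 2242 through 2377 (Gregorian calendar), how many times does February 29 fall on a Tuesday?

5

Leap years in 2242–2377: 33 of them.
Feb 29 weekday advances by 5 (mod 7) from one leap year to the next four years later (or differs when a century non-leap intervenes).
Leap-day weekdays: 2244:Thu 2248:Tue✓ 2252:Sun 2256:Fri 2260:Wed 2264:Mon 2268:Sat 2272:Thu 2276:Tue✓ 2280:Sun 2284:Fri 2288:Wed 2292:Mon …(7 more)… 2328:Wed 2332:Mon 2336:Sat 2340:Thu 2344:Tue✓ 2348:Sun 2352:Fri 2356:Wed 2360:Mon 2364:Sat 2368:Thu 2372:Tue✓ 2376:Sun
Tuesday: 2248, 2276, 2316, 2344, 2372 → 5.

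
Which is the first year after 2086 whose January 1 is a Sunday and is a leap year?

Jan 1 advances by 2 weekdays after a leap year and by 1 after a common year.
2086: Jan 1 is Tuesday.
2087: Wednesday
2088: Thursday (leap)
2089: Saturday
2090: Sunday
2091: Monday
2092: Tuesday (leap)
2093: Thursday
2094: Friday
2095: Saturday
2096: Sunday (leap)
2096 begins on a Sunday and is a leap year.

2096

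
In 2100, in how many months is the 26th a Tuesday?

Check the 26th of each month of 2100: Jan 26: Tue, Feb 26: Fri, Mar 26: Fri, Apr 26: Mon, May 26: Wed, Jun 26: Sat, Jul 26: Mon, Aug 26: Thu, Sep 26: Sun, Oct 26: Tue, Nov 26: Fri, Dec 26: Sun.
Tuesday occurs in January, October — 2 months.

2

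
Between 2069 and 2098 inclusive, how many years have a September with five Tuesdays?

September has 30 days; it has five Tuesdays when Tuesday falls among the first (month-length − 28) days — i.e. when September 1 is one of Tuesday/Monday.
September 1 by year: 2069:Sun 2070:Mon✓ 2071:Tue✓ 2072:Thu 2073:Fri 2074:Sat 2075:Sun 2076:Tue✓ 2077:Wed 2078:Thu 2079:Fri 2080:Sun 2081:Mon✓ 2082:Tue✓ 2083:Wed 2084:Fri 2085:Sat 2086:Sun 2087:Mon✓ 2088:Wed 2089:Thu 2090:Fri 2091:Sat 2092:Mon✓ 2093:Tue✓ 2094:Wed 2095:Thu 2096:Sat 2097:Sun 2098:Mon✓
Years with five Tuesdays: 2070, 2071, 2076, 2081, 2082, 2087, 2092, 2093, 2098 → 9.

9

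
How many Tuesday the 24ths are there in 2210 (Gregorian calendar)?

2

Check the 24th of each month of 2210: Jan 24: Wed, Feb 24: Sat, Mar 24: Sat, Apr 24: Tue, May 24: Thu, Jun 24: Sun, Jul 24: Tue, Aug 24: Fri, Sep 24: Mon, Oct 24: Wed, Nov 24: Sat, Dec 24: Mon.
Tuesday occurs in April, July — 2 months.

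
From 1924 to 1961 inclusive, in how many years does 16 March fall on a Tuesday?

5

Track 16 March's weekday year by year (advancing +1, or +2 across a Feb 29):
  1924: Sun  1925: Mon (+1)  1926: Tue (+1) ✓  1927: Wed (+1)  1928: Fri (+2)
  1929: Sat (+1)  1930: Sun (+1)  1931: Mon (+1)  1932: Wed (+2)  1933: Thu (+1)
  1934: Fri (+1)  1935: Sat (+1)  1936: Mon (+2)  1937: Tue (+1) ✓  … (10 more years) …
  1948: Tue (+2) ✓  1949: Wed (+1)  1950: Thu (+1)  1951: Fri (+1)  1952: Sun (+2)
  1953: Mon (+1)  1954: Tue (+1) ✓  1955: Wed (+1)  1956: Fri (+2)  1957: Sat (+1)
  1958: Sun (+1)  1959: Mon (+1)  1960: Wed (+2)  1961: Thu (+1)
Tuesday years: 1926, 1937, 1943, 1948, 1954 — 5 in total.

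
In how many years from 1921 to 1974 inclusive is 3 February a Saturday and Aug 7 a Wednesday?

Check each year's weekday for 3 February and Aug 7:
  1921: Thu/Sun  1922: Fri/Mon  1923: Sat/Tue  1924: Sun/Thu  1925: Tue/Fri  1926: Wed/Sat  1927: Thu/Sun  1928: Fri/Tue  1929: Sun/Wed  1930: Mon/Thu  1931: Tue/Fri  1932: Wed/Sun  1933: Fri/Mon  1934: Sat/Tue  …(26 more)…  1961: Fri/Mon  1962: Sat/Tue  1963: Sun/Wed  1964: Mon/Fri  1965: Wed/Sat  1966: Thu/Sun  1967: Fri/Mon  1968: Sat/Wed ✓  1969: Mon/Thu  1970: Tue/Fri  1971: Wed/Sat  1972: Thu/Mon  1973: Sat/Tue  1974: Sun/Wed
Both conditions hold in: 1940, 1968 — 2.

2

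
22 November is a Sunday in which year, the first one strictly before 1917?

From one year to the next, a fixed date's weekday advances by 1, or by 2 when a Feb 29 lies between the two dates.
1917: November 22 is Thursday.
1916: Wednesday (−1)
1915: Monday (−2)
1914: Sunday (−1)
22 November falls on a Sunday in 1914.

1914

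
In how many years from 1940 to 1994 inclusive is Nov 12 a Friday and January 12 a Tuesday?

Check each year's weekday for Nov 12 and January 12:
  1940: Tue/Fri  1941: Wed/Sun  1942: Thu/Mon  1943: Fri/Tue ✓  1944: Sun/Wed  1945: Mon/Fri  1946: Tue/Sat  1947: Wed/Sun  1948: Fri/Mon  1949: Sat/Wed  1950: Sun/Thu  1951: Mon/Fri  1952: Wed/Sat  1953: Thu/Mon  …(27 more)…  1981: Thu/Mon  1982: Fri/Tue ✓  1983: Sat/Wed  1984: Mon/Thu  1985: Tue/Sat  1986: Wed/Sun  1987: Thu/Mon  1988: Sat/Tue  1989: Sun/Thu  1990: Mon/Fri  1991: Tue/Sat  1992: Thu/Sun  1993: Fri/Tue ✓  1994: Sat/Wed
Both conditions hold in: 1943, 1954, 1965, 1971, 1982, 1993 — 6.

6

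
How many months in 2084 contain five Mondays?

A month of length L has five Mondays iff its first Monday is on day ≤ L−28 (so day 1–3 in a 31-day month, 1–2 in a 30-day month, day 1 in a leap February).
Checking each month of 2084: Jan starts Sat (31d) ✓; Feb starts Tue (29d); Mar starts Wed (31d); Apr starts Sat (30d); May starts Mon (31d) ✓; Jun starts Thu (30d); Jul starts Sat (31d) ✓; Aug starts Tue (31d); Sep starts Fri (30d); Oct starts Sun (31d) ✓; Nov starts Wed (30d); Dec starts Fri (31d).
Five-Monday months: January, May, July, October → 4.

4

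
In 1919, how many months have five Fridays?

A month of length L has five Fridays iff its first Friday is on day ≤ L−28 (so day 1–3 in a 31-day month, 1–2 in a 30-day month, day 1 in a leap February).
Checking each month of 1919: Jan starts Wed (31d) ✓; Feb starts Sat (28d); Mar starts Sat (31d); Apr starts Tue (30d); May starts Thu (31d) ✓; Jun starts Sun (30d); Jul starts Tue (31d); Aug starts Fri (31d) ✓; Sep starts Mon (30d); Oct starts Wed (31d) ✓; Nov starts Sat (30d); Dec starts Mon (31d).
Five-Friday months: January, May, August, October → 4.

4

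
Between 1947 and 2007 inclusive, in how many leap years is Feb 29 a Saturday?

Leap years in 1947–2007: 15 of them.
Feb 29 weekday advances by 5 (mod 7) from one leap year to the next four years later (or differs when a century non-leap intervenes).
Leap-day weekdays: 1948:Sun 1952:Fri 1956:Wed 1960:Mon 1964:Sat✓ 1968:Thu 1972:Tue 1976:Sun 1980:Fri 1984:Wed 1988:Mon 1992:Sat✓ 1996:Thu 2000:Tue 2004:Sun
Saturday: 1964, 1992 → 2.

2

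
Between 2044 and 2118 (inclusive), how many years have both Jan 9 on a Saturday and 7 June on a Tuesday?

Check each year's weekday for Jan 9 and 7 June:
  2044: Sat/Tue ✓  2045: Mon/Wed  2046: Tue/Thu  2047: Wed/Fri  2048: Thu/Sun  2049: Sat/Mon  2050: Sun/Tue  2051: Mon/Wed  2052: Tue/Fri  2053: Thu/Sat  2054: Fri/Sun  2055: Sat/Mon  2056: Sun/Wed  2057: Tue/Thu  …(47 more)…  2105: Fri/Sun  2106: Sat/Mon  2107: Sun/Tue  2108: Mon/Thu  2109: Wed/Fri  2110: Thu/Sat  2111: Fri/Sun  2112: Sat/Tue ✓  2113: Mon/Wed  2114: Tue/Thu  2115: Wed/Fri  2116: Thu/Sun  2117: Sat/Mon  2118: Sun/Tue
Both conditions hold in: 2044, 2072, 2112 — 3.

3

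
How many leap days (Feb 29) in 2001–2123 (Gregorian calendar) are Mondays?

4

Leap years in 2001–2123: 29 of them.
Feb 29 weekday advances by 5 (mod 7) from one leap year to the next four years later (or differs when a century non-leap intervenes).
Leap-day weekdays: 2004:Sun 2008:Fri 2012:Wed 2016:Mon✓ 2020:Sat 2024:Thu 2028:Tue 2032:Sun 2036:Fri 2040:Wed 2044:Mon✓ 2048:Sat 2052:Thu …(3 more)… 2068:Wed 2072:Mon✓ 2076:Sat 2080:Thu 2084:Tue 2088:Sun 2092:Fri 2096:Wed 2104:Fri 2108:Wed 2112:Mon✓ 2116:Sat 2120:Thu
Monday: 2016, 2044, 2072, 2112 → 4.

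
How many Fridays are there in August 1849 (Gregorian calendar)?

5

August 1849 has 31 days and begins on Wednesday.
The first Friday is August 3.
Fridays fall on 3, 10, 17, 24, 31 — that's 5.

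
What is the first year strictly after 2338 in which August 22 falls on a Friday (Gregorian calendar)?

2341

From one year to the next, a fixed date's weekday advances by 1, or by 2 when a Feb 29 lies between the two dates.
2338: August 22 is Monday.
2339: Tuesday (+1)
2340: Thursday (+2)
2341: Friday (+1)
August 22 falls on a Friday in 2341.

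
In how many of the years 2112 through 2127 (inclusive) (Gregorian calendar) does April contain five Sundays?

5

April has 30 days; it has five Sundays when Sunday falls among the first (month-length − 28) days — i.e. when April 1 is one of Sunday/Saturday.
April 1 by year: 2112:Fri 2113:Sat✓ 2114:Sun✓ 2115:Mon 2116:Wed 2117:Thu 2118:Fri 2119:Sat✓ 2120:Mon 2121:Tue 2122:Wed 2123:Thu 2124:Sat✓ 2125:Sun✓ 2126:Mon 2127:Tue
Years with five Sundays: 2113, 2114, 2119, 2124, 2125 → 5.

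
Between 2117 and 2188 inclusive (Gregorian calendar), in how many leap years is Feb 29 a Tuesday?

Leap years in 2117–2188: 18 of them.
Feb 29 weekday advances by 5 (mod 7) from one leap year to the next four years later (or differs when a century non-leap intervenes).
Leap-day weekdays: 2120:Thu 2124:Tue✓ 2128:Sun 2132:Fri 2136:Wed 2140:Mon 2144:Sat 2148:Thu 2152:Tue✓ 2156:Sun 2160:Fri 2164:Wed 2168:Mon 2172:Sat 2176:Thu 2180:Tue✓ 2184:Sun 2188:Fri
Tuesday: 2124, 2152, 2180 → 3.

3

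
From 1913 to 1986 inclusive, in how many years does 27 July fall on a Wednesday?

10

Track 27 July's weekday year by year (advancing +1, or +2 across a Feb 29):
  1913: Sun  1914: Mon (+1)  1915: Tue (+1)  1916: Thu (+2)  1917: Fri (+1)
  1918: Sat (+1)  1919: Sun (+1)  1920: Tue (+2)  1921: Wed (+1) ✓  1922: Thu (+1)
  1923: Fri (+1)  1924: Sun (+2)  1925: Mon (+1)  1926: Tue (+1)  … (46 more years) …
  1973: Fri (+1)  1974: Sat (+1)  1975: Sun (+1)  1976: Tue (+2)  1977: Wed (+1) ✓
  1978: Thu (+1)  1979: Fri (+1)  1980: Sun (+2)  1981: Mon (+1)  1982: Tue (+1)
  1983: Wed (+1) ✓  1984: Fri (+2)  1985: Sat (+1)  1986: Sun (+1)
Wednesday years: 1921, 1927, 1932, 1938, 1949, 1955, 1960, 1966, 1977, 1983 — 10 in total.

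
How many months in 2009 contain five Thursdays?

A month of length L has five Thursdays iff its first Thursday is on day ≤ L−28 (so day 1–3 in a 31-day month, 1–2 in a 30-day month, day 1 in a leap February).
Checking each month of 2009: Jan starts Thu (31d) ✓; Feb starts Sun (28d); Mar starts Sun (31d); Apr starts Wed (30d) ✓; May starts Fri (31d); Jun starts Mon (30d); Jul starts Wed (31d) ✓; Aug starts Sat (31d); Sep starts Tue (30d); Oct starts Thu (31d) ✓; Nov starts Sun (30d); Dec starts Tue (31d) ✓.
Five-Thursday months: January, April, July, October, December → 5.

5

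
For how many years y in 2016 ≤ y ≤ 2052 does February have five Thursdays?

2

February has 28 days (29 in leap years); it has five Thursdays when Thursday falls among the first (month-length − 28) days — i.e. when February 1 is Thursday in a leap year (never in a common year).
February 1 by year: 2016:Mon 2017:Wed 2018:Thu 2019:Fri 2020:Sat 2021:Mon 2022:Tue 2023:Wed 2024:Thu✓ 2025:Sat 2026:Sun 2027:Mon 2028:Tue 2029:Thu 2030:Fri …(7 more)… 2038:Mon 2039:Tue 2040:Wed 2041:Fri 2042:Sat 2043:Sun 2044:Mon 2045:Wed 2046:Thu 2047:Fri 2048:Sat 2049:Mon 2050:Tue 2051:Wed 2052:Thu✓
Years with five Thursdays: 2024, 2052 → 2.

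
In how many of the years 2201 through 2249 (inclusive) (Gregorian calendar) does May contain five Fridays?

21

May has 31 days; it has five Fridays when Friday falls among the first (month-length − 28) days — i.e. when May 1 is one of Friday/Thursday/Wednesday.
May 1 by year: 2201:Fri✓ 2202:Sat 2203:Sun 2204:Tue 2205:Wed✓ 2206:Thu✓ 2207:Fri✓ 2208:Sun 2209:Mon 2210:Tue 2211:Wed✓ 2212:Fri✓ 2213:Sat 2214:Sun 2215:Mon …(19 more)… 2235:Fri✓ 2236:Sun 2237:Mon 2238:Tue 2239:Wed✓ 2240:Fri✓ 2241:Sat 2242:Sun 2243:Mon 2244:Wed✓ 2245:Thu✓ 2246:Fri✓ 2247:Sat 2248:Mon 2249:Tue
Years with five Fridays: 2201, 2205, 2206, 2207, 2211, 2212, 2216, 2217, 2218, 2222, 2223, 2228, 2229, 2233, 2234, 2235, 2239, 2240, 2244, 2245, 2246 → 21.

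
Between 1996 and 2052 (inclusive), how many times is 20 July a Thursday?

8

Track 20 July's weekday year by year (advancing +1, or +2 across a Feb 29):
  1996: Sat  1997: Sun (+1)  1998: Mon (+1)  1999: Tue (+1)  2000: Thu (+2) ✓
  2001: Fri (+1)  2002: Sat (+1)  2003: Sun (+1)  2004: Tue (+2)  2005: Wed (+1)
  2006: Thu (+1) ✓  2007: Fri (+1)  2008: Sun (+2)  2009: Mon (+1)  … (29 more years) …
  2039: Wed (+1)  2040: Fri (+2)  2041: Sat (+1)  2042: Sun (+1)  2043: Mon (+1)
  2044: Wed (+2)  2045: Thu (+1) ✓  2046: Fri (+1)  2047: Sat (+1)  2048: Mon (+2)
  2049: Tue (+1)  2050: Wed (+1)  2051: Thu (+1) ✓  2052: Sat (+2)
Thursday years: 2000, 2006, 2017, 2023, 2028, 2034, 2045, 2051 — 8 in total.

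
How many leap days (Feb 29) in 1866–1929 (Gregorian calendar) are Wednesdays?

Leap years in 1866–1929: 15 of them.
Feb 29 weekday advances by 5 (mod 7) from one leap year to the next four years later (or differs when a century non-leap intervenes).
Leap-day weekdays: 1868:Sat 1872:Thu 1876:Tue 1880:Sun 1884:Fri 1888:Wed✓ 1892:Mon 1896:Sat 1904:Mon 1908:Sat 1912:Thu 1916:Tue 1920:Sun 1924:Fri 1928:Wed✓
Wednesday: 1888, 1928 → 2.

2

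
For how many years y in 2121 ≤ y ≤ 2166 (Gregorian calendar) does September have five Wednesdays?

September has 30 days; it has five Wednesdays when Wednesday falls among the first (month-length − 28) days — i.e. when September 1 is one of Wednesday/Tuesday.
September 1 by year: 2121:Mon 2122:Tue✓ 2123:Wed✓ 2124:Fri 2125:Sat 2126:Sun 2127:Mon 2128:Wed✓ 2129:Thu 2130:Fri 2131:Sat 2132:Mon 2133:Tue✓ 2134:Wed✓ 2135:Thu …(16 more)… 2152:Fri 2153:Sat 2154:Sun 2155:Mon 2156:Wed✓ 2157:Thu 2158:Fri 2159:Sat 2160:Mon 2161:Tue✓ 2162:Wed✓ 2163:Thu 2164:Sat 2165:Sun 2166:Mon
Years with five Wednesdays: 2122, 2123, 2128, 2133, 2134, 2139, 2144, 2145, 2150, 2151, 2156, 2161, 2162 → 13.

13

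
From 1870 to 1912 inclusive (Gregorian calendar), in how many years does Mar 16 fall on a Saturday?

Track Mar 16's weekday year by year (advancing +1, or +2 across a Feb 29):
  1870: Wed  1871: Thu (+1)  1872: Sat (+2) ✓  1873: Sun (+1)  1874: Mon (+1)
  1875: Tue (+1)  1876: Thu (+2)  1877: Fri (+1)  1878: Sat (+1) ✓  1879: Sun (+1)
  1880: Tue (+2)  1881: Wed (+1)  1882: Thu (+1)  1883: Fri (+1)  … (15 more years) …
  1899: Thu (+1)  1900: Fri (+1)  1901: Sat (+1) ✓  1902: Sun (+1)  1903: Mon (+1)
  1904: Wed (+2)  1905: Thu (+1)  1906: Fri (+1)  1907: Sat (+1) ✓  1908: Mon (+2)
  1909: Tue (+1)  1910: Wed (+1)  1911: Thu (+1)  1912: Sat (+2) ✓
Saturday years: 1872, 1878, 1889, 1895, 1901, 1907, 1912 — 7 in total.

7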